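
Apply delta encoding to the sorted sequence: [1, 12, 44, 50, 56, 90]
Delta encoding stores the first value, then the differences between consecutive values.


First value: 1
Deltas:
  12 - 1 = 11
  44 - 12 = 32
  50 - 44 = 6
  56 - 50 = 6
  90 - 56 = 34


Delta encoded: [1, 11, 32, 6, 6, 34]


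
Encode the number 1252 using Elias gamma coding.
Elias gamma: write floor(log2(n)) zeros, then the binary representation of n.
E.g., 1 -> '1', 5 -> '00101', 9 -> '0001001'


num_bits = floor(log2(1252)) + 1 = 11
leading_zeros = num_bits - 1 = 10
binary(1252) = 10011100100

Elias gamma(1252) = '0000000000' + '10011100100' = 000000000010011100100 (21 bits)


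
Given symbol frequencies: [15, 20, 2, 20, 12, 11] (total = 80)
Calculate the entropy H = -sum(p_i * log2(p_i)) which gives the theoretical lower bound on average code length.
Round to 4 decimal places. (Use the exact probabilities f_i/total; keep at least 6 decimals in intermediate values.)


Per-symbol terms -p_i * log2(p_i) with p_i = f_i/80:
  p = 15/80 = 0.187500: log2(p) = -2.415037, -p*log2(p) = 0.452820
  p = 20/80 = 0.250000: log2(p) = -2.000000, -p*log2(p) = 0.500000
  p = 2/80 = 0.025000: log2(p) = -5.321928, -p*log2(p) = 0.133048
  p = 20/80 = 0.250000: log2(p) = -2.000000, -p*log2(p) = 0.500000
  p = 12/80 = 0.150000: log2(p) = -2.736966, -p*log2(p) = 0.410545
  p = 11/80 = 0.137500: log2(p) = -2.862496, -p*log2(p) = 0.393593
H = 0.452820 + 0.500000 + 0.133048 + 0.500000 + 0.410545 + 0.393593 = 2.390006

H = 2.39 bits/symbol


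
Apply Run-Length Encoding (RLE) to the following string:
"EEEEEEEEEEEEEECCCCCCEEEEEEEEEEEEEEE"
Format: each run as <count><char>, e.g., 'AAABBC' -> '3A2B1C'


Scanning runs left to right:
  i=0: run of 'E' x 14 -> '14E'
  i=14: run of 'C' x 6 -> '6C'
  i=20: run of 'E' x 15 -> '15E'

RLE = 14E6C15E


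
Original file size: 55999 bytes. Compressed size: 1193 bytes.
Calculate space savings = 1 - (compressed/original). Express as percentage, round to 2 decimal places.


ratio = compressed/original = 1193/55999 = 0.021304
savings = 1 - ratio = 1 - 0.021304 = 0.978696
as a percentage: 0.978696 * 100 = 97.87%

Space savings = 1 - 1193/55999 = 97.87%


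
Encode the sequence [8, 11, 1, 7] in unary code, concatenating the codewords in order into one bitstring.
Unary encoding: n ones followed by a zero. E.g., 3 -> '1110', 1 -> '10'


Encode each number as n ones followed by a terminating 0:
  8 -> 111111110 (9 bits)
  11 -> 111111111110 (12 bits)
  1 -> 10 (2 bits)
  7 -> 11111110 (8 bits)
Total length = 9 + 12 + 2 + 8 = 31 bits.

Unary([8, 11, 1, 7]) = 1111111101111111111101011111110 (31 bits)


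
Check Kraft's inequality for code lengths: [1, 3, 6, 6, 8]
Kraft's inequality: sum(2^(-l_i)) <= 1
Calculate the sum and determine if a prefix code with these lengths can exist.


Sum = 2^(-1) + 2^(-3) + 2^(-6) + 2^(-6) + 2^(-8)
    = 0.5 + 0.125 + 0.015625 + 0.015625 + 0.00390625
    = 169/256 = 0.66015625
Since 0.66015625 <= 1, Kraft's inequality IS satisfied.
A prefix code with these lengths CAN exist.

Kraft sum = 0.66015625. Satisfied.


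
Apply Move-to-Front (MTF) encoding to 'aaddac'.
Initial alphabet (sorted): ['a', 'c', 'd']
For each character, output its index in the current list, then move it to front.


MTF encoding:
'a': index 0 in ['a', 'c', 'd'] -> ['a', 'c', 'd']
'a': index 0 in ['a', 'c', 'd'] -> ['a', 'c', 'd']
'd': index 2 in ['a', 'c', 'd'] -> ['d', 'a', 'c']
'd': index 0 in ['d', 'a', 'c'] -> ['d', 'a', 'c']
'a': index 1 in ['d', 'a', 'c'] -> ['a', 'd', 'c']
'c': index 2 in ['a', 'd', 'c'] -> ['c', 'a', 'd']


Output: [0, 0, 2, 0, 1, 2]


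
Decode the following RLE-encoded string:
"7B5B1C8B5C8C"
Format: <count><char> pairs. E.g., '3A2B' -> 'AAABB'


Expanding each <count><char> pair:
  7B -> 'BBBBBBB'
  5B -> 'BBBBB'
  1C -> 'C'
  8B -> 'BBBBBBBB'
  5C -> 'CCCCC'
  8C -> 'CCCCCCCC'

Decoded = BBBBBBBBBBBBCBBBBBBBBCCCCCCCCCCCCC


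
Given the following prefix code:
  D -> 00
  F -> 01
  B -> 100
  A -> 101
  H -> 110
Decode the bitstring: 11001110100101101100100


Decoding step by step:
Bits 110 -> H
Bits 01 -> F
Bits 110 -> H
Bits 100 -> B
Bits 101 -> A
Bits 101 -> A
Bits 100 -> B
Bits 100 -> B


Decoded message: HFHBAABB


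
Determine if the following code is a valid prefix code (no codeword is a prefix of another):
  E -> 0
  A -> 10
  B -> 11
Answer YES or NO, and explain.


Checking each pair (does one codeword prefix another?):
  E='0' vs A='10': no prefix
  E='0' vs B='11': no prefix
  A='10' vs E='0': no prefix
  A='10' vs B='11': no prefix
  B='11' vs E='0': no prefix
  B='11' vs A='10': no prefix
No violation found over all pairs.

YES -- this is a valid prefix code. No codeword is a prefix of any other codeword.


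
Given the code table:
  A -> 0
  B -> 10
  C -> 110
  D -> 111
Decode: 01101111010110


Decoding:
0 -> A
110 -> C
111 -> D
10 -> B
10 -> B
110 -> C


Result: ACDBBC


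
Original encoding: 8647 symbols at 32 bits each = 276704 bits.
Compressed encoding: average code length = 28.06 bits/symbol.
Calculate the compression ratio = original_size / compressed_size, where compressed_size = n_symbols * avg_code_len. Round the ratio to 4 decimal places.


original_size = n_symbols * orig_bits = 8647 * 32 = 276704 bits
compressed_size = n_symbols * avg_code_len = 8647 * 28.06 = 242634.82 bits
ratio = original_size / compressed_size = 276704 / 242634.82 = 1.1404

Compression ratio = 1.1404


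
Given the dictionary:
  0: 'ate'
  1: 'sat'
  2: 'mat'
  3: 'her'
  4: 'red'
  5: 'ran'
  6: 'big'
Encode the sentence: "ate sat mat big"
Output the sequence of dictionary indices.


Look up each word in the dictionary:
  'ate' -> 0
  'sat' -> 1
  'mat' -> 2
  'big' -> 6

Encoded: [0, 1, 2, 6]


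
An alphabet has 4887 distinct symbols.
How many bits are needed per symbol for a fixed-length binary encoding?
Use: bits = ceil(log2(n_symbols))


log2(4887) = 12.2547
Bracket: 2^12 = 4096 < 4887 <= 2^13 = 8192
So ceil(log2(4887)) = 13

bits = ceil(log2(4887)) = ceil(12.2547) = 13 bits


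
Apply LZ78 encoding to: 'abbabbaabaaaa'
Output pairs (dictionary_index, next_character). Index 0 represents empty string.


LZ78 encoding steps:
Dictionary: {0: ''}
Step 1: w='' (idx 0), next='a' -> output (0, 'a'), add 'a' as idx 1
Step 2: w='' (idx 0), next='b' -> output (0, 'b'), add 'b' as idx 2
Step 3: w='b' (idx 2), next='a' -> output (2, 'a'), add 'ba' as idx 3
Step 4: w='b' (idx 2), next='b' -> output (2, 'b'), add 'bb' as idx 4
Step 5: w='a' (idx 1), next='a' -> output (1, 'a'), add 'aa' as idx 5
Step 6: w='ba' (idx 3), next='a' -> output (3, 'a'), add 'baa' as idx 6
Step 7: w='aa' (idx 5), end of input -> output (5, '')


Encoded: [(0, 'a'), (0, 'b'), (2, 'a'), (2, 'b'), (1, 'a'), (3, 'a'), (5, '')]


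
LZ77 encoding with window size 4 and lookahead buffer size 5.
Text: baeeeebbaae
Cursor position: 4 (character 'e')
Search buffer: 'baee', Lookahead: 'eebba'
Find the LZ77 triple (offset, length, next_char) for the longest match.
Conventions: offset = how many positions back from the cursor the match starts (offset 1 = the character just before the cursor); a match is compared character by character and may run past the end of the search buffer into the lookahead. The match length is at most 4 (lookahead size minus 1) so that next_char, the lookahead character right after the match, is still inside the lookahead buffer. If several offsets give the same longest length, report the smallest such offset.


Try each offset into the search buffer:
  offset=1 (pos 3, char 'e'): match length 2
  offset=2 (pos 2, char 'e'): match length 2
  offset=3 (pos 1, char 'a'): match length 0
  offset=4 (pos 0, char 'b'): match length 0
Longest match has length 2, found at offsets 1, 2; take the smallest, offset 1.
next_char = character at position 4 + 2 = 6 -> 'b'

Best match: offset=1, length=2 (matching 'ee' starting at position 3)
LZ77 triple: (1, 2, 'b')


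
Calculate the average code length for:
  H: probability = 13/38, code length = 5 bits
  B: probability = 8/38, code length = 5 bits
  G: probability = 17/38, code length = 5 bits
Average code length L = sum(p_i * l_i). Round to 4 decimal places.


Weighted contributions p_i * l_i:
  H: (13/38) * 5 = 65/38
  B: (8/38) * 5 = 40/38
  G: (17/38) * 5 = 85/38
Sum = (65 + 40 + 85)/38 = 190/38

L = 190/38 = 5.0000 bits/symbol


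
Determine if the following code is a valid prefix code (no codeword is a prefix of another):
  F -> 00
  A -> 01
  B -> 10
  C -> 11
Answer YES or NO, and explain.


Checking each pair (does one codeword prefix another?):
  F='00' vs A='01': no prefix
  F='00' vs B='10': no prefix
  F='00' vs C='11': no prefix
  A='01' vs F='00': no prefix
  A='01' vs B='10': no prefix
  A='01' vs C='11': no prefix
  B='10' vs F='00': no prefix
  B='10' vs A='01': no prefix
  B='10' vs C='11': no prefix
  C='11' vs F='00': no prefix
  C='11' vs A='01': no prefix
  C='11' vs B='10': no prefix
No violation found over all pairs.

YES -- this is a valid prefix code. No codeword is a prefix of any other codeword.


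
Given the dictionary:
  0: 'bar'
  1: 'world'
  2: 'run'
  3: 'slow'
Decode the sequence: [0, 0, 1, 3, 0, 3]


Look up each index in the dictionary:
  0 -> 'bar'
  0 -> 'bar'
  1 -> 'world'
  3 -> 'slow'
  0 -> 'bar'
  3 -> 'slow'

Decoded: "bar bar world slow bar slow"


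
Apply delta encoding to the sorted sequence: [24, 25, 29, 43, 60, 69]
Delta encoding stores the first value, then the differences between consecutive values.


First value: 24
Deltas:
  25 - 24 = 1
  29 - 25 = 4
  43 - 29 = 14
  60 - 43 = 17
  69 - 60 = 9


Delta encoded: [24, 1, 4, 14, 17, 9]


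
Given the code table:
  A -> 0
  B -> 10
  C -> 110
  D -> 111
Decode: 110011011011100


Decoding:
110 -> C
0 -> A
110 -> C
110 -> C
111 -> D
0 -> A
0 -> A


Result: CACCDAA


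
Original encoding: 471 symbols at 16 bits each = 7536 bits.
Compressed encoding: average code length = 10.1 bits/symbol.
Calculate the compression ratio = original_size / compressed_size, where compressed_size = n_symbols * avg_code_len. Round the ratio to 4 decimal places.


original_size = n_symbols * orig_bits = 471 * 16 = 7536 bits
compressed_size = n_symbols * avg_code_len = 471 * 10.1 = 4757.1 bits
ratio = original_size / compressed_size = 7536 / 4757.1 = 1.5842

Compression ratio = 1.5842


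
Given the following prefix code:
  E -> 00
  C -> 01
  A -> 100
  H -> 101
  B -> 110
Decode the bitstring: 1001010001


Decoding step by step:
Bits 100 -> A
Bits 101 -> H
Bits 00 -> E
Bits 01 -> C


Decoded message: AHEC


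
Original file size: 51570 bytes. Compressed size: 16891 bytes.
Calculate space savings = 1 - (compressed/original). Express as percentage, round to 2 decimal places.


ratio = compressed/original = 16891/51570 = 0.327535
savings = 1 - ratio = 1 - 0.327535 = 0.672465
as a percentage: 0.672465 * 100 = 67.25%

Space savings = 1 - 16891/51570 = 67.25%


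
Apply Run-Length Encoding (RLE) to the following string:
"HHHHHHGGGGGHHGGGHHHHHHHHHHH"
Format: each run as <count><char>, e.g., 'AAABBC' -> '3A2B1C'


Scanning runs left to right:
  i=0: run of 'H' x 6 -> '6H'
  i=6: run of 'G' x 5 -> '5G'
  i=11: run of 'H' x 2 -> '2H'
  i=13: run of 'G' x 3 -> '3G'
  i=16: run of 'H' x 11 -> '11H'

RLE = 6H5G2H3G11H


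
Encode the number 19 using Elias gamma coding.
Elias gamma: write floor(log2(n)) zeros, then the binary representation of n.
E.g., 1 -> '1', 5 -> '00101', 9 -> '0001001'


num_bits = floor(log2(19)) + 1 = 5
leading_zeros = num_bits - 1 = 4
binary(19) = 10011

Elias gamma(19) = '0000' + '10011' = 000010011 (9 bits)


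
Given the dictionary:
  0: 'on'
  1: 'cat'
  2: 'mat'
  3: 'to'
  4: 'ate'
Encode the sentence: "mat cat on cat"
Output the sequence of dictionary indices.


Look up each word in the dictionary:
  'mat' -> 2
  'cat' -> 1
  'on' -> 0
  'cat' -> 1

Encoded: [2, 1, 0, 1]


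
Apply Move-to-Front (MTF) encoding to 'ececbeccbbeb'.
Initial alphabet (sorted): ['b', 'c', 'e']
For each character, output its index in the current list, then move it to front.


MTF encoding:
'e': index 2 in ['b', 'c', 'e'] -> ['e', 'b', 'c']
'c': index 2 in ['e', 'b', 'c'] -> ['c', 'e', 'b']
'e': index 1 in ['c', 'e', 'b'] -> ['e', 'c', 'b']
'c': index 1 in ['e', 'c', 'b'] -> ['c', 'e', 'b']
'b': index 2 in ['c', 'e', 'b'] -> ['b', 'c', 'e']
'e': index 2 in ['b', 'c', 'e'] -> ['e', 'b', 'c']
'c': index 2 in ['e', 'b', 'c'] -> ['c', 'e', 'b']
'c': index 0 in ['c', 'e', 'b'] -> ['c', 'e', 'b']
'b': index 2 in ['c', 'e', 'b'] -> ['b', 'c', 'e']
'b': index 0 in ['b', 'c', 'e'] -> ['b', 'c', 'e']
'e': index 2 in ['b', 'c', 'e'] -> ['e', 'b', 'c']
'b': index 1 in ['e', 'b', 'c'] -> ['b', 'e', 'c']


Output: [2, 2, 1, 1, 2, 2, 2, 0, 2, 0, 2, 1]


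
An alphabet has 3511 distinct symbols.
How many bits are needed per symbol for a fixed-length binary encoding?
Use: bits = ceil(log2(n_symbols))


log2(3511) = 11.7777
Bracket: 2^11 = 2048 < 3511 <= 2^12 = 4096
So ceil(log2(3511)) = 12

bits = ceil(log2(3511)) = ceil(11.7777) = 12 bits


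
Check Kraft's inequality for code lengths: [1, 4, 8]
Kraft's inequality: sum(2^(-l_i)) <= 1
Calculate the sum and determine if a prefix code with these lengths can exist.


Sum = 2^(-1) + 2^(-4) + 2^(-8)
    = 0.5 + 0.0625 + 0.00390625
    = 145/256 = 0.56640625
Since 0.56640625 <= 1, Kraft's inequality IS satisfied.
A prefix code with these lengths CAN exist.

Kraft sum = 0.56640625. Satisfied.


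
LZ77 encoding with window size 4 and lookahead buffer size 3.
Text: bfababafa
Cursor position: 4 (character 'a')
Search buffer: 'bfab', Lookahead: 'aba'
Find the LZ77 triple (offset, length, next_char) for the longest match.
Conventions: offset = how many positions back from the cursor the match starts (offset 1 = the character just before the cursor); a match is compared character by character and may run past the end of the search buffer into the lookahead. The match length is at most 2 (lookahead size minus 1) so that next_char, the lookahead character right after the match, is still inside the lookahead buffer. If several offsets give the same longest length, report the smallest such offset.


Try each offset into the search buffer:
  offset=1 (pos 3, char 'b'): match length 0
  offset=2 (pos 2, char 'a'): match length 2
  offset=3 (pos 1, char 'f'): match length 0
  offset=4 (pos 0, char 'b'): match length 0
Longest match has length 2 at offset 2.
next_char = character at position 4 + 2 = 6 -> 'a'

Best match: offset=2, length=2 (matching 'ab' starting at position 2)
LZ77 triple: (2, 2, 'a')


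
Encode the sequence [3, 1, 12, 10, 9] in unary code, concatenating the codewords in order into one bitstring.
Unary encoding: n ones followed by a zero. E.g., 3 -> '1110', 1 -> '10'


Encode each number as n ones followed by a terminating 0:
  3 -> 1110 (4 bits)
  1 -> 10 (2 bits)
  12 -> 1111111111110 (13 bits)
  10 -> 11111111110 (11 bits)
  9 -> 1111111110 (10 bits)
Total length = 4 + 2 + 13 + 11 + 10 = 40 bits.

Unary([3, 1, 12, 10, 9]) = 1110101111111111110111111111101111111110 (40 bits)


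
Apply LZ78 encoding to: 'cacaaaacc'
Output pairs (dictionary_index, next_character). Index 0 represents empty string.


LZ78 encoding steps:
Dictionary: {0: ''}
Step 1: w='' (idx 0), next='c' -> output (0, 'c'), add 'c' as idx 1
Step 2: w='' (idx 0), next='a' -> output (0, 'a'), add 'a' as idx 2
Step 3: w='c' (idx 1), next='a' -> output (1, 'a'), add 'ca' as idx 3
Step 4: w='a' (idx 2), next='a' -> output (2, 'a'), add 'aa' as idx 4
Step 5: w='a' (idx 2), next='c' -> output (2, 'c'), add 'ac' as idx 5
Step 6: w='c' (idx 1), end of input -> output (1, '')


Encoded: [(0, 'c'), (0, 'a'), (1, 'a'), (2, 'a'), (2, 'c'), (1, '')]


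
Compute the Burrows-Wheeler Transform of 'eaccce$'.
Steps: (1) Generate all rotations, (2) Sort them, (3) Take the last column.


Rotations (sorted):
  0: $eaccce -> last char: e
  1: accce$e -> last char: e
  2: ccce$ea -> last char: a
  3: cce$eac -> last char: c
  4: ce$eacc -> last char: c
  5: e$eaccc -> last char: c
  6: eaccce$ -> last char: $


BWT = eeaccc$


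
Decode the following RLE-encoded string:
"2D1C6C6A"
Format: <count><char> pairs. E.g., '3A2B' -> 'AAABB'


Expanding each <count><char> pair:
  2D -> 'DD'
  1C -> 'C'
  6C -> 'CCCCCC'
  6A -> 'AAAAAA'

Decoded = DDCCCCCCCAAAAAA


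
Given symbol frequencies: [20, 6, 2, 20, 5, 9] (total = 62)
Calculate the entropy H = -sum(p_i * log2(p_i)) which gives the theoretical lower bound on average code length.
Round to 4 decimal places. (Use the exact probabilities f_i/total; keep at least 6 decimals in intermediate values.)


Per-symbol terms -p_i * log2(p_i) with p_i = f_i/62:
  p = 20/62 = 0.322581: log2(p) = -1.632268, -p*log2(p) = 0.526538
  p = 6/62 = 0.096774: log2(p) = -3.369234, -p*log2(p) = 0.326055
  p = 2/62 = 0.032258: log2(p) = -4.954196, -p*log2(p) = 0.159813
  p = 20/62 = 0.322581: log2(p) = -1.632268, -p*log2(p) = 0.526538
  p = 5/62 = 0.080645: log2(p) = -3.632268, -p*log2(p) = 0.292925
  p = 9/62 = 0.145161: log2(p) = -2.784271, -p*log2(p) = 0.404168
H = 0.526538 + 0.326055 + 0.159813 + 0.526538 + 0.292925 + 0.404168 = 2.236037

H = 2.236 bits/symbol


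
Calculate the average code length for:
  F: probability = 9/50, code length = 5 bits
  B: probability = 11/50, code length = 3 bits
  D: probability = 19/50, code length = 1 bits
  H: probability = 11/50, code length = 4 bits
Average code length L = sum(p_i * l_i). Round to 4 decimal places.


Weighted contributions p_i * l_i:
  F: (9/50) * 5 = 45/50
  B: (11/50) * 3 = 33/50
  D: (19/50) * 1 = 19/50
  H: (11/50) * 4 = 44/50
Sum = (45 + 33 + 19 + 44)/50 = 141/50

L = 141/50 = 2.8200 bits/symbol


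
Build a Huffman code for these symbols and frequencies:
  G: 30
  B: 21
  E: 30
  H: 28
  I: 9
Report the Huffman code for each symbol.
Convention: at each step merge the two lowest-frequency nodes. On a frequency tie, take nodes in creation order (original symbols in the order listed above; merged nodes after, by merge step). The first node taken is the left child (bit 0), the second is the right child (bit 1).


Huffman tree construction:
Step 1: Merge I(9) + B(21) = 30
Step 2: Merge H(28) + G(30) = 58
Step 3: Merge E(30) + (I+B)(30) = 60
Step 4: Merge (H+G)(58) + (E+(I+B))(60) = 118
Read each symbol's code off the tree from the root (left child = 0, right child = 1).

Codes:
  G: 01 (length 2)
  B: 111 (length 3)
  E: 10 (length 2)
  H: 00 (length 2)
  I: 110 (length 3)
Average code length: 266/118 = 2.2542 bits/symbol


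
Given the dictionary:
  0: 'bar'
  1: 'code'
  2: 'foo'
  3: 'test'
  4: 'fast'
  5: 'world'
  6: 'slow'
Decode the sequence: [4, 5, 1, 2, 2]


Look up each index in the dictionary:
  4 -> 'fast'
  5 -> 'world'
  1 -> 'code'
  2 -> 'foo'
  2 -> 'foo'

Decoded: "fast world code foo foo"


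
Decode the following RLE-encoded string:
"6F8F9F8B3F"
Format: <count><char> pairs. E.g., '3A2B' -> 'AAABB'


Expanding each <count><char> pair:
  6F -> 'FFFFFF'
  8F -> 'FFFFFFFF'
  9F -> 'FFFFFFFFF'
  8B -> 'BBBBBBBB'
  3F -> 'FFF'

Decoded = FFFFFFFFFFFFFFFFFFFFFFFBBBBBBBBFFF


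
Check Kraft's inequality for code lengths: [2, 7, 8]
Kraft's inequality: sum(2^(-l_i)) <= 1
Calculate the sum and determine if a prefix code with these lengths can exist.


Sum = 2^(-2) + 2^(-7) + 2^(-8)
    = 0.25 + 0.0078125 + 0.00390625
    = 67/256 = 0.26171875
Since 0.26171875 <= 1, Kraft's inequality IS satisfied.
A prefix code with these lengths CAN exist.

Kraft sum = 0.26171875. Satisfied.


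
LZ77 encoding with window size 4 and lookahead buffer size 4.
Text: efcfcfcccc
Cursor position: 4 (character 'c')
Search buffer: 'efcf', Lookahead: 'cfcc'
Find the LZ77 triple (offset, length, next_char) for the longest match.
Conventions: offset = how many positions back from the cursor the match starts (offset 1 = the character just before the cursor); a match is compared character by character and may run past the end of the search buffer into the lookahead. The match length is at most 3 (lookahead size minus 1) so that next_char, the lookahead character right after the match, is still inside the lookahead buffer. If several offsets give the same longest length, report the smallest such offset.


Try each offset into the search buffer:
  offset=1 (pos 3, char 'f'): match length 0
  offset=2 (pos 2, char 'c'): match length 3
  offset=3 (pos 1, char 'f'): match length 0
  offset=4 (pos 0, char 'e'): match length 0
Longest match has length 3 at offset 2.
next_char = character at position 4 + 3 = 7 -> 'c'

Best match: offset=2, length=3 (matching 'cfc' starting at position 2)
LZ77 triple: (2, 3, 'c')


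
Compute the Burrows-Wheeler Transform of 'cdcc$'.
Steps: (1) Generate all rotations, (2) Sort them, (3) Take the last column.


Rotations (sorted):
  0: $cdcc -> last char: c
  1: c$cdc -> last char: c
  2: cc$cd -> last char: d
  3: cdcc$ -> last char: $
  4: dcc$c -> last char: c


BWT = ccd$c


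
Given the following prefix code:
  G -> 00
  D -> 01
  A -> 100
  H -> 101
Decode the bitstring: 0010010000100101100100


Decoding step by step:
Bits 00 -> G
Bits 100 -> A
Bits 100 -> A
Bits 00 -> G
Bits 100 -> A
Bits 101 -> H
Bits 100 -> A
Bits 100 -> A


Decoded message: GAAGAHAA


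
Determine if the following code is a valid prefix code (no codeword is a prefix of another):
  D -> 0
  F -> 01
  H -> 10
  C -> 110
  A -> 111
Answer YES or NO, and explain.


Checking each pair (does one codeword prefix another?):
  D='0' vs F='01': prefix -- VIOLATION

NO -- this is NOT a valid prefix code. D (0) is a prefix of F (01).


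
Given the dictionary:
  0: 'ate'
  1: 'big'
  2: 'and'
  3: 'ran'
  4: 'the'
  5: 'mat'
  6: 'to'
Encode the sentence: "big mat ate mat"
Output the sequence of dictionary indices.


Look up each word in the dictionary:
  'big' -> 1
  'mat' -> 5
  'ate' -> 0
  'mat' -> 5

Encoded: [1, 5, 0, 5]


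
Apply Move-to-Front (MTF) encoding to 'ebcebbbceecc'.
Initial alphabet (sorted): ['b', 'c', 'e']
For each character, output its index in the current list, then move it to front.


MTF encoding:
'e': index 2 in ['b', 'c', 'e'] -> ['e', 'b', 'c']
'b': index 1 in ['e', 'b', 'c'] -> ['b', 'e', 'c']
'c': index 2 in ['b', 'e', 'c'] -> ['c', 'b', 'e']
'e': index 2 in ['c', 'b', 'e'] -> ['e', 'c', 'b']
'b': index 2 in ['e', 'c', 'b'] -> ['b', 'e', 'c']
'b': index 0 in ['b', 'e', 'c'] -> ['b', 'e', 'c']
'b': index 0 in ['b', 'e', 'c'] -> ['b', 'e', 'c']
'c': index 2 in ['b', 'e', 'c'] -> ['c', 'b', 'e']
'e': index 2 in ['c', 'b', 'e'] -> ['e', 'c', 'b']
'e': index 0 in ['e', 'c', 'b'] -> ['e', 'c', 'b']
'c': index 1 in ['e', 'c', 'b'] -> ['c', 'e', 'b']
'c': index 0 in ['c', 'e', 'b'] -> ['c', 'e', 'b']


Output: [2, 1, 2, 2, 2, 0, 0, 2, 2, 0, 1, 0]


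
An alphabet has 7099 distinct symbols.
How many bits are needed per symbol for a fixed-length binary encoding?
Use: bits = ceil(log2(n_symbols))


log2(7099) = 12.7934
Bracket: 2^12 = 4096 < 7099 <= 2^13 = 8192
So ceil(log2(7099)) = 13

bits = ceil(log2(7099)) = ceil(12.7934) = 13 bits


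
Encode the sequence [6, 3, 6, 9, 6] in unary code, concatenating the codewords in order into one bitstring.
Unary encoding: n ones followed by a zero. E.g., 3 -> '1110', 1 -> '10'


Encode each number as n ones followed by a terminating 0:
  6 -> 1111110 (7 bits)
  3 -> 1110 (4 bits)
  6 -> 1111110 (7 bits)
  9 -> 1111111110 (10 bits)
  6 -> 1111110 (7 bits)
Total length = 7 + 4 + 7 + 10 + 7 = 35 bits.

Unary([6, 3, 6, 9, 6]) = 11111101110111111011111111101111110 (35 bits)


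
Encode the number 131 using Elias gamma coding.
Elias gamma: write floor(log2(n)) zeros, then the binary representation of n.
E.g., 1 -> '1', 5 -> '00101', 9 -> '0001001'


num_bits = floor(log2(131)) + 1 = 8
leading_zeros = num_bits - 1 = 7
binary(131) = 10000011

Elias gamma(131) = '0000000' + '10000011' = 000000010000011 (15 bits)


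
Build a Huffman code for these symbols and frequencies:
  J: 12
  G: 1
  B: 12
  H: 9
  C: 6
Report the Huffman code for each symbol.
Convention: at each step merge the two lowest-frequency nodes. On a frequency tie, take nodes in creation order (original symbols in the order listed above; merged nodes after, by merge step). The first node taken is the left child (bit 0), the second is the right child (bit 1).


Huffman tree construction:
Step 1: Merge G(1) + C(6) = 7
Step 2: Merge (G+C)(7) + H(9) = 16
Step 3: Merge J(12) + B(12) = 24
Step 4: Merge ((G+C)+H)(16) + (J+B)(24) = 40
Read each symbol's code off the tree from the root (left child = 0, right child = 1).

Codes:
  J: 10 (length 2)
  G: 000 (length 3)
  B: 11 (length 2)
  H: 01 (length 2)
  C: 001 (length 3)
Average code length: 87/40 = 2.1750 bits/symbol


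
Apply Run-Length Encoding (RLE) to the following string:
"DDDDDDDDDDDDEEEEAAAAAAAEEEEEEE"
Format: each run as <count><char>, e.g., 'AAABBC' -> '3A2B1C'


Scanning runs left to right:
  i=0: run of 'D' x 12 -> '12D'
  i=12: run of 'E' x 4 -> '4E'
  i=16: run of 'A' x 7 -> '7A'
  i=23: run of 'E' x 7 -> '7E'

RLE = 12D4E7A7E


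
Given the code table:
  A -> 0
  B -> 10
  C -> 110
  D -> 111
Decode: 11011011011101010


Decoding:
110 -> C
110 -> C
110 -> C
111 -> D
0 -> A
10 -> B
10 -> B


Result: CCCDABB


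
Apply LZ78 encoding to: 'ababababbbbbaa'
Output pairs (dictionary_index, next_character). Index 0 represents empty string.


LZ78 encoding steps:
Dictionary: {0: ''}
Step 1: w='' (idx 0), next='a' -> output (0, 'a'), add 'a' as idx 1
Step 2: w='' (idx 0), next='b' -> output (0, 'b'), add 'b' as idx 2
Step 3: w='a' (idx 1), next='b' -> output (1, 'b'), add 'ab' as idx 3
Step 4: w='ab' (idx 3), next='a' -> output (3, 'a'), add 'aba' as idx 4
Step 5: w='b' (idx 2), next='b' -> output (2, 'b'), add 'bb' as idx 5
Step 6: w='bb' (idx 5), next='b' -> output (5, 'b'), add 'bbb' as idx 6
Step 7: w='a' (idx 1), next='a' -> output (1, 'a'), add 'aa' as idx 7


Encoded: [(0, 'a'), (0, 'b'), (1, 'b'), (3, 'a'), (2, 'b'), (5, 'b'), (1, 'a')]


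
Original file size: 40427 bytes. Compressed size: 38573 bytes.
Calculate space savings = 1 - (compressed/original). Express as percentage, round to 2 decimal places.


ratio = compressed/original = 38573/40427 = 0.95414
savings = 1 - ratio = 1 - 0.95414 = 0.04586
as a percentage: 0.04586 * 100 = 4.59%

Space savings = 1 - 38573/40427 = 4.59%


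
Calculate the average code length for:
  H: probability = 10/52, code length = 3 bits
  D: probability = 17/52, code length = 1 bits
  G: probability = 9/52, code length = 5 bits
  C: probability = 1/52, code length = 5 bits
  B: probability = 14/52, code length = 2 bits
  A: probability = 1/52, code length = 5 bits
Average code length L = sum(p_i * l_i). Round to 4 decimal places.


Weighted contributions p_i * l_i:
  H: (10/52) * 3 = 30/52
  D: (17/52) * 1 = 17/52
  G: (9/52) * 5 = 45/52
  C: (1/52) * 5 = 5/52
  B: (14/52) * 2 = 28/52
  A: (1/52) * 5 = 5/52
Sum = (30 + 17 + 45 + 5 + 28 + 5)/52 = 130/52

L = 130/52 = 2.5000 bits/symbol


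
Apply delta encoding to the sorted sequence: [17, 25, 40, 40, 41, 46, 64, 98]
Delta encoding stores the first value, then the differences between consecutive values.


First value: 17
Deltas:
  25 - 17 = 8
  40 - 25 = 15
  40 - 40 = 0
  41 - 40 = 1
  46 - 41 = 5
  64 - 46 = 18
  98 - 64 = 34


Delta encoded: [17, 8, 15, 0, 1, 5, 18, 34]


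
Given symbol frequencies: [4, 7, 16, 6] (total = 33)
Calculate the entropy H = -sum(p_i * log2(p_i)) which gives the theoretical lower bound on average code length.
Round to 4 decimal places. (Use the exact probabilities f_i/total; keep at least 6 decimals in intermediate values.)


Per-symbol terms -p_i * log2(p_i) with p_i = f_i/33:
  p = 4/33 = 0.121212: log2(p) = -3.044394, -p*log2(p) = 0.369017
  p = 7/33 = 0.212121: log2(p) = -2.237039, -p*log2(p) = 0.474523
  p = 16/33 = 0.484848: log2(p) = -1.044394, -p*log2(p) = 0.506373
  p = 6/33 = 0.181818: log2(p) = -2.459432, -p*log2(p) = 0.447169
H = 0.369017 + 0.474523 + 0.506373 + 0.447169 = 1.797082

H = 1.7971 bits/symbol


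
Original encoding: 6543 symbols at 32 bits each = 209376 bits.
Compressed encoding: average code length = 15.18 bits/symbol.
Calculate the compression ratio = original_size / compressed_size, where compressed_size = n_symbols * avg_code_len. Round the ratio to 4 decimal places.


original_size = n_symbols * orig_bits = 6543 * 32 = 209376 bits
compressed_size = n_symbols * avg_code_len = 6543 * 15.18 = 99322.74 bits
ratio = original_size / compressed_size = 209376 / 99322.74 = 2.108

Compression ratio = 2.108


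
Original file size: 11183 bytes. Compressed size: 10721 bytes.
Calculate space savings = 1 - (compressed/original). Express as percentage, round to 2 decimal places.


ratio = compressed/original = 10721/11183 = 0.958687
savings = 1 - ratio = 1 - 0.958687 = 0.041313
as a percentage: 0.041313 * 100 = 4.13%

Space savings = 1 - 10721/11183 = 4.13%


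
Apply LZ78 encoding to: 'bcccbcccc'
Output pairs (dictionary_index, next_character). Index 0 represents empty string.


LZ78 encoding steps:
Dictionary: {0: ''}
Step 1: w='' (idx 0), next='b' -> output (0, 'b'), add 'b' as idx 1
Step 2: w='' (idx 0), next='c' -> output (0, 'c'), add 'c' as idx 2
Step 3: w='c' (idx 2), next='c' -> output (2, 'c'), add 'cc' as idx 3
Step 4: w='b' (idx 1), next='c' -> output (1, 'c'), add 'bc' as idx 4
Step 5: w='cc' (idx 3), next='c' -> output (3, 'c'), add 'ccc' as idx 5


Encoded: [(0, 'b'), (0, 'c'), (2, 'c'), (1, 'c'), (3, 'c')]


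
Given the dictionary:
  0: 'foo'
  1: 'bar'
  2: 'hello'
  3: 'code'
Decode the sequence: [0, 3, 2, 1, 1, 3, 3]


Look up each index in the dictionary:
  0 -> 'foo'
  3 -> 'code'
  2 -> 'hello'
  1 -> 'bar'
  1 -> 'bar'
  3 -> 'code'
  3 -> 'code'

Decoded: "foo code hello bar bar code code"


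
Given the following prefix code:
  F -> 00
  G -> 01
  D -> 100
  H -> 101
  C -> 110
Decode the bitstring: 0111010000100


Decoding step by step:
Bits 01 -> G
Bits 110 -> C
Bits 100 -> D
Bits 00 -> F
Bits 100 -> D


Decoded message: GCDFD


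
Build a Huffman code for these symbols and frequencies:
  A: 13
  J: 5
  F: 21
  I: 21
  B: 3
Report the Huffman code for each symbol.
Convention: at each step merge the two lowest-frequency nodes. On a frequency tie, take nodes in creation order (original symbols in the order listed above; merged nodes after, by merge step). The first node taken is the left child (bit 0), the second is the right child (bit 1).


Huffman tree construction:
Step 1: Merge B(3) + J(5) = 8
Step 2: Merge (B+J)(8) + A(13) = 21
Step 3: Merge F(21) + I(21) = 42
Step 4: Merge ((B+J)+A)(21) + (F+I)(42) = 63
Read each symbol's code off the tree from the root (left child = 0, right child = 1).

Codes:
  A: 01 (length 2)
  J: 001 (length 3)
  F: 10 (length 2)
  I: 11 (length 2)
  B: 000 (length 3)
Average code length: 134/63 = 2.1270 bits/symbol


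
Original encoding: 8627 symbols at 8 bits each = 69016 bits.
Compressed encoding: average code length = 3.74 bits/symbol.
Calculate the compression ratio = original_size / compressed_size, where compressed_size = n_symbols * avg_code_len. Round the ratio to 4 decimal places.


original_size = n_symbols * orig_bits = 8627 * 8 = 69016 bits
compressed_size = n_symbols * avg_code_len = 8627 * 3.74 = 32264.98 bits
ratio = original_size / compressed_size = 69016 / 32264.98 = 2.139

Compression ratio = 2.139


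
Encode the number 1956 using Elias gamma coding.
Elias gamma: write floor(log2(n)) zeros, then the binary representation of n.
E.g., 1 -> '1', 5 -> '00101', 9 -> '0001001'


num_bits = floor(log2(1956)) + 1 = 11
leading_zeros = num_bits - 1 = 10
binary(1956) = 11110100100

Elias gamma(1956) = '0000000000' + '11110100100' = 000000000011110100100 (21 bits)


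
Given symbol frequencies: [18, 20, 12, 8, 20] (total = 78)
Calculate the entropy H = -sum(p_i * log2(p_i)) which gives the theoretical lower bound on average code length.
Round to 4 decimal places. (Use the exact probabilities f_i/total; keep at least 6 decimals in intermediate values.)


Per-symbol terms -p_i * log2(p_i) with p_i = f_i/78:
  p = 18/78 = 0.230769: log2(p) = -2.115477, -p*log2(p) = 0.488187
  p = 20/78 = 0.256410: log2(p) = -1.963474, -p*log2(p) = 0.503455
  p = 12/78 = 0.153846: log2(p) = -2.700440, -p*log2(p) = 0.415452
  p = 8/78 = 0.102564: log2(p) = -3.285402, -p*log2(p) = 0.336964
  p = 20/78 = 0.256410: log2(p) = -1.963474, -p*log2(p) = 0.503455
H = 0.488187 + 0.503455 + 0.415452 + 0.336964 + 0.503455 = 2.247513

H = 2.2475 bits/symbol


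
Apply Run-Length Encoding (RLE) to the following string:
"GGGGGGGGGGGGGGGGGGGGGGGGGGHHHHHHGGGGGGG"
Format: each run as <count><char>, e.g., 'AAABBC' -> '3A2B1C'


Scanning runs left to right:
  i=0: run of 'G' x 26 -> '26G'
  i=26: run of 'H' x 6 -> '6H'
  i=32: run of 'G' x 7 -> '7G'

RLE = 26G6H7G


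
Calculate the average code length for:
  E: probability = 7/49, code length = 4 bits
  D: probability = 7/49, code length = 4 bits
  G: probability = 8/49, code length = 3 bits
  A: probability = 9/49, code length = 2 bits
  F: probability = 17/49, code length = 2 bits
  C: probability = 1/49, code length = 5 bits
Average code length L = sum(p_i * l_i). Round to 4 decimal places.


Weighted contributions p_i * l_i:
  E: (7/49) * 4 = 28/49
  D: (7/49) * 4 = 28/49
  G: (8/49) * 3 = 24/49
  A: (9/49) * 2 = 18/49
  F: (17/49) * 2 = 34/49
  C: (1/49) * 5 = 5/49
Sum = (28 + 28 + 24 + 18 + 34 + 5)/49 = 137/49

L = 137/49 = 2.7959 bits/symbol


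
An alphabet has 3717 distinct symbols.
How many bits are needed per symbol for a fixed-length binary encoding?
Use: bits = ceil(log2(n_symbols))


log2(3717) = 11.8599
Bracket: 2^11 = 2048 < 3717 <= 2^12 = 4096
So ceil(log2(3717)) = 12

bits = ceil(log2(3717)) = ceil(11.8599) = 12 bits


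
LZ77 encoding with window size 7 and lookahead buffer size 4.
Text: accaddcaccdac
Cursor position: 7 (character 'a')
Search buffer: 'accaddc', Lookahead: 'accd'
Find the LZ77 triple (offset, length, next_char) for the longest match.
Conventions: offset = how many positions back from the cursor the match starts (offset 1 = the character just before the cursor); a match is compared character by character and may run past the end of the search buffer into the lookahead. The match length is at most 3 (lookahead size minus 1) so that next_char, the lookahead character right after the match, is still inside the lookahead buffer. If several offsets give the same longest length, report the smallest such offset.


Try each offset into the search buffer:
  offset=1 (pos 6, char 'c'): match length 0
  offset=2 (pos 5, char 'd'): match length 0
  offset=3 (pos 4, char 'd'): match length 0
  offset=4 (pos 3, char 'a'): match length 1
  offset=5 (pos 2, char 'c'): match length 0
  offset=6 (pos 1, char 'c'): match length 0
  offset=7 (pos 0, char 'a'): match length 3
Longest match has length 3 at offset 7.
next_char = character at position 7 + 3 = 10 -> 'd'

Best match: offset=7, length=3 (matching 'acc' starting at position 0)
LZ77 triple: (7, 3, 'd')


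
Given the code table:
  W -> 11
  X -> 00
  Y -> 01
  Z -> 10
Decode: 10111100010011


Decoding:
10 -> Z
11 -> W
11 -> W
00 -> X
01 -> Y
00 -> X
11 -> W


Result: ZWWXYXW


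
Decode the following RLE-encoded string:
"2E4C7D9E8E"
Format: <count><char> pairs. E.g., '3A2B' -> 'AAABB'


Expanding each <count><char> pair:
  2E -> 'EE'
  4C -> 'CCCC'
  7D -> 'DDDDDDD'
  9E -> 'EEEEEEEEE'
  8E -> 'EEEEEEEE'

Decoded = EECCCCDDDDDDDEEEEEEEEEEEEEEEEE


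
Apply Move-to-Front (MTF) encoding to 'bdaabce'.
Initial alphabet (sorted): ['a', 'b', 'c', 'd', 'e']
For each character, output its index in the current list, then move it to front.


MTF encoding:
'b': index 1 in ['a', 'b', 'c', 'd', 'e'] -> ['b', 'a', 'c', 'd', 'e']
'd': index 3 in ['b', 'a', 'c', 'd', 'e'] -> ['d', 'b', 'a', 'c', 'e']
'a': index 2 in ['d', 'b', 'a', 'c', 'e'] -> ['a', 'd', 'b', 'c', 'e']
'a': index 0 in ['a', 'd', 'b', 'c', 'e'] -> ['a', 'd', 'b', 'c', 'e']
'b': index 2 in ['a', 'd', 'b', 'c', 'e'] -> ['b', 'a', 'd', 'c', 'e']
'c': index 3 in ['b', 'a', 'd', 'c', 'e'] -> ['c', 'b', 'a', 'd', 'e']
'e': index 4 in ['c', 'b', 'a', 'd', 'e'] -> ['e', 'c', 'b', 'a', 'd']


Output: [1, 3, 2, 0, 2, 3, 4]


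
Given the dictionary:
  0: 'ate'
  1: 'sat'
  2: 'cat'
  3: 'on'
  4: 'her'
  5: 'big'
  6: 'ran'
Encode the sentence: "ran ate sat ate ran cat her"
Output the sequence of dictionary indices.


Look up each word in the dictionary:
  'ran' -> 6
  'ate' -> 0
  'sat' -> 1
  'ate' -> 0
  'ran' -> 6
  'cat' -> 2
  'her' -> 4

Encoded: [6, 0, 1, 0, 6, 2, 4]


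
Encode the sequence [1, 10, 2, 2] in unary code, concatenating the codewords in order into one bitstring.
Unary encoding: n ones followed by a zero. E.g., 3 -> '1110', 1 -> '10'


Encode each number as n ones followed by a terminating 0:
  1 -> 10 (2 bits)
  10 -> 11111111110 (11 bits)
  2 -> 110 (3 bits)
  2 -> 110 (3 bits)
Total length = 2 + 11 + 3 + 3 = 19 bits.

Unary([1, 10, 2, 2]) = 1011111111110110110 (19 bits)


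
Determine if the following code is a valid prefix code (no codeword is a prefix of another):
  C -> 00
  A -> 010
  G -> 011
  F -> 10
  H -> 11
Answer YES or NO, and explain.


Checking each pair (does one codeword prefix another?):
  C='00' vs A='010': no prefix
  C='00' vs G='011': no prefix
  C='00' vs F='10': no prefix
  C='00' vs H='11': no prefix
  A='010' vs C='00': no prefix
  A='010' vs G='011': no prefix
  A='010' vs F='10': no prefix
  A='010' vs H='11': no prefix
  G='011' vs C='00': no prefix
  G='011' vs A='010': no prefix
  G='011' vs F='10': no prefix
  G='011' vs H='11': no prefix
  F='10' vs C='00': no prefix
  F='10' vs A='010': no prefix
  F='10' vs G='011': no prefix
  F='10' vs H='11': no prefix
  H='11' vs C='00': no prefix
  H='11' vs A='010': no prefix
  H='11' vs G='011': no prefix
  H='11' vs F='10': no prefix
No violation found over all pairs.

YES -- this is a valid prefix code. No codeword is a prefix of any other codeword.


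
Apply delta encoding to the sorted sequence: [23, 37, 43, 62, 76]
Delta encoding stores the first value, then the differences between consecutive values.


First value: 23
Deltas:
  37 - 23 = 14
  43 - 37 = 6
  62 - 43 = 19
  76 - 62 = 14


Delta encoded: [23, 14, 6, 19, 14]


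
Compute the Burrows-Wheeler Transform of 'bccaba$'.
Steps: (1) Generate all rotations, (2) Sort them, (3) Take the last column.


Rotations (sorted):
  0: $bccaba -> last char: a
  1: a$bccab -> last char: b
  2: aba$bcc -> last char: c
  3: ba$bcca -> last char: a
  4: bccaba$ -> last char: $
  5: caba$bc -> last char: c
  6: ccaba$b -> last char: b


BWT = abca$cb


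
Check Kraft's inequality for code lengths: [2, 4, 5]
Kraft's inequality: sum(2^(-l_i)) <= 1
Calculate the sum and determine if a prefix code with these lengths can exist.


Sum = 2^(-2) + 2^(-4) + 2^(-5)
    = 0.25 + 0.0625 + 0.03125
    = 11/32 = 0.34375
Since 0.34375 <= 1, Kraft's inequality IS satisfied.
A prefix code with these lengths CAN exist.

Kraft sum = 0.34375. Satisfied.


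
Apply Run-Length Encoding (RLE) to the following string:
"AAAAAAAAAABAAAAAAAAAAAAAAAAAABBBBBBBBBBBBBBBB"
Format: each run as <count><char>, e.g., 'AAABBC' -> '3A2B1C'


Scanning runs left to right:
  i=0: run of 'A' x 10 -> '10A'
  i=10: run of 'B' x 1 -> '1B'
  i=11: run of 'A' x 18 -> '18A'
  i=29: run of 'B' x 16 -> '16B'

RLE = 10A1B18A16B


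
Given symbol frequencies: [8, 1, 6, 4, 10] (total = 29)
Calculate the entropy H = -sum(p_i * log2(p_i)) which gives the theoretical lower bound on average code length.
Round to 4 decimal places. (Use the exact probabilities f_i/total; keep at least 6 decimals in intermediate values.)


Per-symbol terms -p_i * log2(p_i) with p_i = f_i/29:
  p = 8/29 = 0.275862: log2(p) = -1.857981, -p*log2(p) = 0.512546
  p = 1/29 = 0.034483: log2(p) = -4.857981, -p*log2(p) = 0.167517
  p = 6/29 = 0.206897: log2(p) = -2.273018, -p*log2(p) = 0.470280
  p = 4/29 = 0.137931: log2(p) = -2.857981, -p*log2(p) = 0.394204
  p = 10/29 = 0.344828: log2(p) = -1.536053, -p*log2(p) = 0.529673
H = 0.512546 + 0.167517 + 0.470280 + 0.394204 + 0.529673 = 2.074220

H = 2.0742 bits/symbol
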